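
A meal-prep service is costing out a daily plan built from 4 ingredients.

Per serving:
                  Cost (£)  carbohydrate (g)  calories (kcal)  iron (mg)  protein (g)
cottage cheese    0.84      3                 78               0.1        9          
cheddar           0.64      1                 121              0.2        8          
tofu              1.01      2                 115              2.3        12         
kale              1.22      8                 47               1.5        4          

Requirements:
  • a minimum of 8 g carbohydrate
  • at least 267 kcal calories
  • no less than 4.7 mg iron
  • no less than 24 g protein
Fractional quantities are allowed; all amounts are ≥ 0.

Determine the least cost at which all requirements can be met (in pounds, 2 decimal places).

Treat it as an LP. Let x1 = servings of cottage cheese, x2 = servings of cheddar, x3 = servings of tofu, x4 = servings of kale.
min 0.84x1 + 0.64x2 + 1.01x3 + 1.22x4 subject to:
  3x1 + 1x2 + 2x3 + 8x4 ≥ 8   (carbohydrate)
  78x1 + 121x2 + 115x3 + 47x4 ≥ 267   (calories)
  0.1x1 + 0.2x2 + 2.3x3 + 1.5x4 ≥ 4.7   (iron)
  9x1 + 8x2 + 12x3 + 4x4 ≥ 24   (protein)
  x1, x2, x3, x4 ≥ 0.
The minimum-cost mix takes nothing from cottage cheese — only cheddar, tofu, kale. The carbohydrate, calories, iron requirements are met with equality.
So cheddar = 0.4226 servings, tofu = 1.66 servings, kale = 0.5323 servings.
Cost = 0.64·0.4226 + 1.01·1.66 + 1.22·0.5323 = 2.5965.

£2.60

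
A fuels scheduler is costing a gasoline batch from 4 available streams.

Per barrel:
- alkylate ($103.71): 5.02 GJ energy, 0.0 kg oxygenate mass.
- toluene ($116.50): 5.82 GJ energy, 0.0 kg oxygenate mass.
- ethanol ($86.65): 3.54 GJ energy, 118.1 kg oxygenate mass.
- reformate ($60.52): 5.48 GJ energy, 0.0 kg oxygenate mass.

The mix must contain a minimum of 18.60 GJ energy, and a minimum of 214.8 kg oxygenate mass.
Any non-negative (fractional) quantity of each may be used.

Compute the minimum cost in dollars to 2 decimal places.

Let x1 = barrels of alkylate, x2 = barrels of toluene, x3 = barrels of ethanol, x4 = barrels of reformate.
min 103.71x1 + 116.5x2 + 86.65x3 + 60.52x4 s.t.:
  5.02x1 + 5.82x2 + 3.54x3 + 5.48x4 ≥ 18.6   (energy)
  118.1x3 ≥ 214.8   (oxygenate mass)
  x1, x2, x3, x4 ≥ 0.
At the optimum only ethanol, reformate are positive (alkylate, toluene = 0). Binding constraints: energy and oxygenate mass.
So ethanol = 1.819 barrels, reformate = 2.219 barrels.
Hence cost = 86.65·1.819 + 60.52·2.219 = $291.9102.

$291.91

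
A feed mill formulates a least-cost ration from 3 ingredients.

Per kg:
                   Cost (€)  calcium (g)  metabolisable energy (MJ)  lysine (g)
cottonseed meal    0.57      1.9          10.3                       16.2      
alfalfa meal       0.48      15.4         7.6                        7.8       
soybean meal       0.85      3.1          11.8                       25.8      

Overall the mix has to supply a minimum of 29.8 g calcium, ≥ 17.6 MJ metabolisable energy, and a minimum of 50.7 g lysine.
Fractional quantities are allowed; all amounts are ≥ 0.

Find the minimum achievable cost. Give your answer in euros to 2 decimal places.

Let x1 = kg of cottonseed meal, x2 = kg of alfalfa meal, x3 = kg of soybean meal.
Minimise 0.57x1 + 0.48x2 + 0.85x3 s.t.:
  1.9x1 + 15.4x2 + 3.1x3 ≥ 29.8   (calcium)
  10.3x1 + 7.6x2 + 11.8x3 ≥ 17.6   (metabolisable energy)
  16.2x1 + 7.8x2 + 25.8x3 ≥ 50.7   (lysine)
  x1, x2, x3 ≥ 0.
The optimal basis is {alfalfa meal, soybean meal}; cottonseed meal drops out. There the calcium and lysine constraints are tight.
Optimal quantities: alfalfa meal = 1.639 kg, soybean meal = 1.47 kg.
Hence cost = 0.48·1.639 + 0.85·1.47 = €2.0362.

€2.04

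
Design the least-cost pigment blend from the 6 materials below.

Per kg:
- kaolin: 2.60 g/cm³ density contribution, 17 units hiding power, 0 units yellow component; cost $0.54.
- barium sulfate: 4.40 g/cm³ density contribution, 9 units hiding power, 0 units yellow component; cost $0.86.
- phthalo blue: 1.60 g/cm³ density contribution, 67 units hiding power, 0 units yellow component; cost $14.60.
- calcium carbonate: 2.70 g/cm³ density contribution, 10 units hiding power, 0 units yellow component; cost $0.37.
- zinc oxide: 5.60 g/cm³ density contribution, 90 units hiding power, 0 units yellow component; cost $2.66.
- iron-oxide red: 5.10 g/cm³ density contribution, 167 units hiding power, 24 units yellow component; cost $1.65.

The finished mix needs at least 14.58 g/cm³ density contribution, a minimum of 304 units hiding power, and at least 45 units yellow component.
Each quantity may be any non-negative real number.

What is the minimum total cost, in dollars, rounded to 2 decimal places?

$3.78

Let x1 = kg of kaolin, x2 = kg of barium sulfate, x3 = kg of phthalo blue, x4 = kg of calcium carbonate, x5 = kg of zinc oxide, x6 = kg of iron-oxide red.
Minimise 0.54x1 + 0.86x2 + 14.6x3 + 0.37x4 + 2.66x5 + 1.65x6 with:
  2.6x1 + 4.4x2 + 1.6x3 + 2.7x4 + 5.6x5 + 5.1x6 ≥ 14.58   (density contribution)
  17x1 + 9x2 + 67x3 + 10x4 + 90x5 + 167x6 ≥ 304   (hiding power)
  24x6 ≥ 45   (yellow component)
  x1, x2, x3, x4, x5, x6 ≥ 0.
The minimum-cost mix takes nothing from kaolin, barium sulfate, phthalo blue, zinc oxide — only calcium carbonate, iron-oxide red. The density contribution and yellow component requirements are met with equality.
Optimal quantities: calcium carbonate = 1.858 kg, iron-oxide red = 1.875 kg.
Cost = 0.37·1.858 + 1.65·1.875 = 3.7812.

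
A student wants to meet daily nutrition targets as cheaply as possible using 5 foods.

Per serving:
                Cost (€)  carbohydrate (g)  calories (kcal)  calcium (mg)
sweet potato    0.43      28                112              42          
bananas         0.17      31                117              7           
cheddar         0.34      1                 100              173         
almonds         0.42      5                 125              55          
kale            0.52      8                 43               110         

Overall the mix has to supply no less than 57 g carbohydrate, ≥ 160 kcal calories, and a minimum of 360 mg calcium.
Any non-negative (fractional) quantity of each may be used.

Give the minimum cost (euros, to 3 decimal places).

This is a linear program. Let x1 = servings of sweet potato, x2 = servings of bananas, x3 = servings of cheddar, x4 = servings of almonds, x5 = servings of kale.
Minimize 0.43x1 + 0.17x2 + 0.34x3 + 0.42x4 + 0.52x5 s.t.:
  28x1 + 31x2 + 1x3 + 5x4 + 8x5 ≥ 57   (carbohydrate)
  112x1 + 117x2 + 100x3 + 125x4 + 43x5 ≥ 160   (calories)
  42x1 + 7x2 + 173x3 + 55x4 + 110x5 ≥ 360   (calcium)
  x1, x2, x3, x4, x5 ≥ 0.
The optimal basis is {bananas, cheddar}; sweet potato, almonds, kale drop out. Binding constraints: carbohydrate and calcium.
Optimal quantities: bananas = 1.774 servings, cheddar = 2.009 servings.
Hence cost = 0.17·1.774 + 0.34·2.009 = €0.98464.

€0.985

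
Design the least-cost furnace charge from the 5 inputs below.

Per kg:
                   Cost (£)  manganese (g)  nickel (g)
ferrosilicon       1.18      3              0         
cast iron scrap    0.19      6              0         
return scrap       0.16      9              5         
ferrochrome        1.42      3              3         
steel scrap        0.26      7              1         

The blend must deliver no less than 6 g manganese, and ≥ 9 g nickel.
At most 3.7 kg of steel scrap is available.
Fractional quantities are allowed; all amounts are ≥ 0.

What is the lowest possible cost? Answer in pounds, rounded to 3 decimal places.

This is a linear program. Let x1 = kg of ferrosilicon, x2 = kg of cast iron scrap, x3 = kg of return scrap, x4 = kg of ferrochrome, x5 = kg of steel scrap.
min 1.18x1 + 0.19x2 + 0.16x3 + 1.42x4 + 0.26x5 with:
  3x1 + 6x2 + 9x3 + 3x4 + 7x5 ≥ 6   (manganese)
  5x3 + 3x4 + 1x5 ≥ 9   (nickel)
  x5 ≤ 3.7
  x1, x2, x3, x4, x5 ≥ 0.
At the optimum only return scrap is positive (ferrosilicon, cast iron scrap, ferrochrome, steel scrap = 0). The nickel requirement is met with equality.
That vertex is x3 = 1.8.
Cost = 0.16·1.8 = 0.28800.

£0.288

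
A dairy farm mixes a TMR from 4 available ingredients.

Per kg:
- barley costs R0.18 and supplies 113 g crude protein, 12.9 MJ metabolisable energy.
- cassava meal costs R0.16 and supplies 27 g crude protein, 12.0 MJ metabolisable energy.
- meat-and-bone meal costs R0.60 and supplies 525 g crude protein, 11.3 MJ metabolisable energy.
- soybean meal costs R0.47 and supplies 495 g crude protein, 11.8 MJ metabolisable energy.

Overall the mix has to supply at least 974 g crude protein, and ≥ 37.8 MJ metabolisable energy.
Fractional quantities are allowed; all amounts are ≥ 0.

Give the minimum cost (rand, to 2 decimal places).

R1.03

Set it up as a linear program. Let x1 = kg of barley, x2 = kg of cassava meal, x3 = kg of meat-and-bone meal, x4 = kg of soybean meal.
min 0.18x1 + 0.16x2 + 0.6x3 + 0.47x4 with:
  113x1 + 27x2 + 525x3 + 495x4 ≥ 974   (crude protein)
  12.9x1 + 12x2 + 11.3x3 + 11.8x4 ≥ 37.8   (metabolisable energy)
  x1, x2, x3, x4 ≥ 0.
The minimum-cost mix takes nothing from cassava meal, meat-and-bone meal — only barley, soybean meal. Binding constraints: crude protein and metabolisable energy.
Solving gives x1 = 1.429, x4 = 1.642.
Cost = 0.18·1.429 + 0.47·1.642 = 1.0290.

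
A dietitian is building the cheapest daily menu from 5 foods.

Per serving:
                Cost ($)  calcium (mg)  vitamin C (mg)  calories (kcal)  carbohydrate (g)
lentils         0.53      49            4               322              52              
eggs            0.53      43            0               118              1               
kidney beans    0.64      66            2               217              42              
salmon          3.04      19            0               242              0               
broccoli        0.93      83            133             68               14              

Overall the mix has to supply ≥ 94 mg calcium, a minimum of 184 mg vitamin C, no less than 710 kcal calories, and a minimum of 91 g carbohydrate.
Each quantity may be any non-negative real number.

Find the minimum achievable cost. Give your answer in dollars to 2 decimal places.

$2.25

This is a linear program. Let x1 = servings of lentils, x2 = servings of eggs, x3 = servings of kidney beans, x4 = servings of salmon, x5 = servings of broccoli.
min 0.53x1 + 0.53x2 + 0.64x3 + 3.04x4 + 0.93x5 subject to:
  49x1 + 43x2 + 66x3 + 19x4 + 83x5 ≥ 94   (calcium)
  4x1 + 2x3 + 133x5 ≥ 184   (vitamin C)
  322x1 + 118x2 + 217x3 + 242x4 + 68x5 ≥ 710   (calories)
  52x1 + 1x2 + 42x3 + 14x5 ≥ 91   (carbohydrate)
  x1, x2, x3, x4, x5 ≥ 0.
The optimal basis is {lentils, broccoli}; eggs, kidney beans, salmon drop out. Binding constraints: vitamin C and calories.
So lentils = 1.925 servings, broccoli = 1.326 servings.
Cost = 0.53·1.925 + 0.93·1.326 = 2.2534.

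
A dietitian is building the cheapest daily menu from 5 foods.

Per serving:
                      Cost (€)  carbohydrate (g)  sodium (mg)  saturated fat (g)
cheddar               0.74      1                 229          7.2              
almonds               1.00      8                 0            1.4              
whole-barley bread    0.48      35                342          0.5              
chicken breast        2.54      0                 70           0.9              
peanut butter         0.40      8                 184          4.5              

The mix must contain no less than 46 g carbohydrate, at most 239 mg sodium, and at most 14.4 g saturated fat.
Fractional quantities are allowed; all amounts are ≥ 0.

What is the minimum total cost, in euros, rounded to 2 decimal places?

€3.03

Let x1 = servings of cheddar, x2 = servings of almonds, x3 = servings of whole-barley bread, x4 = servings of chicken breast, x5 = servings of peanut butter.
min 0.74x1 + 1x2 + 0.48x3 + 2.54x4 + 0.4x5 s.t.:
  1x1 + 8x2 + 35x3 + 8x5 ≥ 46   (carbohydrate)
  229x1 + 342x3 + 70x4 + 184x5 ≤ 239   (sodium)
  7.2x1 + 1.4x2 + 0.5x3 + 0.9x4 + 4.5x5 ≤ 14.4   (saturated fat)
  x1, x2, x3, x4, x5 ≥ 0.
The optimal basis is {almonds, whole-barley bread}; cheddar, chicken breast, peanut butter drop out. There the carbohydrate and sodium constraints are tight.
That vertex is x2 = 2.693, x3 = 0.6988.
Total cost: 1·2.693 + 0.48·0.6988 = 3.0284.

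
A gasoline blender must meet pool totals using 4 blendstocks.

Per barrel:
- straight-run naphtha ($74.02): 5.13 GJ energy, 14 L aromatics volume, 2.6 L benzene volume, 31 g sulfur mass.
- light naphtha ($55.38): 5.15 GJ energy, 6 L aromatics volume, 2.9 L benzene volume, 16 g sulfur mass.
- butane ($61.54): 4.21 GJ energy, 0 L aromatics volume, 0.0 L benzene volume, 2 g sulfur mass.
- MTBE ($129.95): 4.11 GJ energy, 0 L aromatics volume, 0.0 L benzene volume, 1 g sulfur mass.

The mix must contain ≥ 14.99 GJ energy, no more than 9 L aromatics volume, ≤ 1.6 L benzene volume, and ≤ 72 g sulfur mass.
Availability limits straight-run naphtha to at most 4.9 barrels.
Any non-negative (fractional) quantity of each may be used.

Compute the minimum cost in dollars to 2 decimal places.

$208.14

Let x1 = barrels of straight-run naphtha, x2 = barrels of light naphtha, x3 = barrels of butane, x4 = barrels of MTBE.
Minimise 74.02x1 + 55.38x2 + 61.54x3 + 129.95x4 with:
  5.13x1 + 5.15x2 + 4.21x3 + 4.11x4 ≥ 14.99   (energy)
  14x1 + 6x2 ≤ 9   (aromatics volume)
  2.6x1 + 2.9x2 ≤ 1.6   (benzene volume)
  31x1 + 16x2 + 2x3 + 1x4 ≤ 72   (sulfur mass)
  x1 ≤ 4.9
  x1, x2, x3, x4 ≥ 0.
The minimum-cost mix takes nothing from straight-run naphtha, MTBE — only light naphtha, butane. There the energy and benzene volume constraints are tight.
Optimal quantities: light naphtha = 0.55172 barrels, butane = 2.8857 barrels.
Hence cost = 55.38·0.55172 + 61.54·2.8857 = $208.1402.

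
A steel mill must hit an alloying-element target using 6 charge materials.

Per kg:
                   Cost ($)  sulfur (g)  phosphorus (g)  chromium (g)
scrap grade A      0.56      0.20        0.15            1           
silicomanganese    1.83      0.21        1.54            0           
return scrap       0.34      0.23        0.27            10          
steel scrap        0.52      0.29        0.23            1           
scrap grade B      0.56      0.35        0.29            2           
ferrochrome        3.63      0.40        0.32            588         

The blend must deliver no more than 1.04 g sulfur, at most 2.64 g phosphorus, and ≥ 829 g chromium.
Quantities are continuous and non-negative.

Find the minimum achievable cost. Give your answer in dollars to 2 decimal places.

$5.12

Let x1 = kg of scrap grade A, x2 = kg of silicomanganese, x3 = kg of return scrap, x4 = kg of steel scrap, x5 = kg of scrap grade B, x6 = kg of ferrochrome.
min 0.56x1 + 1.83x2 + 0.34x3 + 0.52x4 + 0.56x5 + 3.63x6 s.t.:
  0.2x1 + 0.21x2 + 0.23x3 + 0.29x4 + 0.35x5 + 0.4x6 ≤ 1.04   (sulfur)
  0.15x1 + 1.54x2 + 0.27x3 + 0.23x4 + 0.29x5 + 0.32x6 ≤ 2.64   (phosphorus)
  1x1 + 10x3 + 1x4 + 2x5 + 588x6 ≥ 829   (chromium)
  x1, x2, x3, x4, x5, x6 ≥ 0.
The minimum-cost mix takes nothing from scrap grade A, silicomanganese, return scrap, steel scrap, scrap grade B — only ferrochrome. There the chromium constraint is tight.
Solving gives x6 = 1.41.
Hence cost = 3.63·1.41 = $5.1183.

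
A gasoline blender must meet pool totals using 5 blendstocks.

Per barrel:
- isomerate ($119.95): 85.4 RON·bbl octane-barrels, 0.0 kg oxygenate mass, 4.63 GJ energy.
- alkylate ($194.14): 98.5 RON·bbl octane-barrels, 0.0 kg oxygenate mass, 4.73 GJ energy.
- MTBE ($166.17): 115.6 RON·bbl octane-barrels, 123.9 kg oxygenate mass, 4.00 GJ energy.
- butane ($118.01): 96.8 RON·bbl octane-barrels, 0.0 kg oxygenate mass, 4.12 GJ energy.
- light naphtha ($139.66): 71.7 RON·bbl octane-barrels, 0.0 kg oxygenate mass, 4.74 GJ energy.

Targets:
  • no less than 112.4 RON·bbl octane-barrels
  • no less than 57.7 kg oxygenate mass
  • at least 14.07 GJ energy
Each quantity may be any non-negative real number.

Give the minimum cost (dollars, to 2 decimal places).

$393.64

Let x1 = barrels of isomerate, x2 = barrels of alkylate, x3 = barrels of MTBE, x4 = barrels of butane, x5 = barrels of light naphtha.
Minimize 119.95x1 + 194.14x2 + 166.17x3 + 118.01x4 + 139.66x5 subject to:
  85.4x1 + 98.5x2 + 115.6x3 + 96.8x4 + 71.7x5 ≥ 112.4   (octane-barrels)
  123.9x3 ≥ 57.7   (oxygenate mass)
  4.63x1 + 4.73x2 + 4x3 + 4.12x4 + 4.74x5 ≥ 14.07   (energy)
  x1, x2, x3, x4, x5 ≥ 0.
At the optimum only isomerate, MTBE are positive (alkylate, butane, light naphtha = 0). The oxygenate mass and energy requirements are met with equality.
So isomerate = 2.63655 barrels, MTBE = 0.465698 barrels.
Hence cost = 119.95·2.63655 + 166.17·0.465698 = $393.6392.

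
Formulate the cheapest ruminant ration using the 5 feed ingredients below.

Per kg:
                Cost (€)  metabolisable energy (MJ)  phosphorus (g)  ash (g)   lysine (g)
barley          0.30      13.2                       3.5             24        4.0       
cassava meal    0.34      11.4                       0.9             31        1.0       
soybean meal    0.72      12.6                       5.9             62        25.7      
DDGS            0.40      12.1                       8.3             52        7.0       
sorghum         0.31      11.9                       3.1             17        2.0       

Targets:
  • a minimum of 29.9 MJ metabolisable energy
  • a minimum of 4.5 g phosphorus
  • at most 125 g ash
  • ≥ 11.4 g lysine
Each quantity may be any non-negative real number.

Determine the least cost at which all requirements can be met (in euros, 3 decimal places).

€0.726

Set it up as a linear program. Let x1 = kg of barley, x2 = kg of cassava meal, x3 = kg of soybean meal, x4 = kg of DDGS, x5 = kg of sorghum.
Minimize 0.3x1 + 0.34x2 + 0.72x3 + 0.4x4 + 0.31x5 s.t.:
  13.2x1 + 11.4x2 + 12.6x3 + 12.1x4 + 11.9x5 ≥ 29.9   (metabolisable energy)
  3.5x1 + 0.9x2 + 5.9x3 + 8.3x4 + 3.1x5 ≥ 4.5   (phosphorus)
  24x1 + 31x2 + 62x3 + 52x4 + 17x5 ≤ 125   (ash)
  4x1 + 1x2 + 25.7x3 + 7x4 + 2x5 ≥ 11.4   (lysine)
  x1, x2, x3, x4, x5 ≥ 0.
The cheapest feasible vertex uses only barley, soybean meal; cassava meal, DDGS, sorghum are not used. There the metabolisable energy and lysine constraints are tight.
That vertex is x1 = 2.163, x3 = 0.1069.
Cost = 0.3·2.163 + 0.72·0.1069 = 0.72587.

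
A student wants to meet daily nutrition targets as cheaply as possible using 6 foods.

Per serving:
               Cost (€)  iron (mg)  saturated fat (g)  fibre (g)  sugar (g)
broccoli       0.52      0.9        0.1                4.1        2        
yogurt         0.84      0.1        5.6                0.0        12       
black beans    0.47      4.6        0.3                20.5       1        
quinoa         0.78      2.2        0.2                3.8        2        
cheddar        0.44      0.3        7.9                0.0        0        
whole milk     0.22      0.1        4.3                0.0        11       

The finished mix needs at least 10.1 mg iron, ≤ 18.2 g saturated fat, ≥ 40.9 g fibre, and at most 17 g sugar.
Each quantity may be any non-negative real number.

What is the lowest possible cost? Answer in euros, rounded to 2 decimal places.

€1.03

Treat it as an LP. Let x1 = servings of broccoli, x2 = servings of yogurt, x3 = servings of black beans, x4 = servings of quinoa, x5 = servings of cheddar, x6 = servings of whole milk.
Minimise 0.52x1 + 0.84x2 + 0.47x3 + 0.78x4 + 0.44x5 + 0.22x6 subject to:
  0.9x1 + 0.1x2 + 4.6x3 + 2.2x4 + 0.3x5 + 0.1x6 ≥ 10.1   (iron)
  0.1x1 + 5.6x2 + 0.3x3 + 0.2x4 + 7.9x5 + 4.3x6 ≤ 18.2   (saturated fat)
  4.1x1 + 20.5x3 + 3.8x4 ≥ 40.9   (fibre)
  2x1 + 12x2 + 1x3 + 2x4 + 11x6 ≤ 17   (sugar)
  x1, x2, x3, x4, x5, x6 ≥ 0.
The minimum-cost mix takes nothing from broccoli, yogurt, quinoa, cheddar, whole milk — only black beans. The iron requirement is met with equality.
Optimal quantities: black beans = 2.196 servings.
Total cost: 0.47·2.196 = 1.0321.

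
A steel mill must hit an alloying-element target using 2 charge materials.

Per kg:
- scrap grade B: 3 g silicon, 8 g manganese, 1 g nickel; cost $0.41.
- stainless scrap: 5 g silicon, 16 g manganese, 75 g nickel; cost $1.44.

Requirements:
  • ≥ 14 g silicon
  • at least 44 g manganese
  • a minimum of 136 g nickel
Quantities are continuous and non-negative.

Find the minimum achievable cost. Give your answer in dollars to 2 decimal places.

This is a linear program. Let x1 = kg of scrap grade B, x2 = kg of stainless scrap.
min 0.41x1 + 1.44x2 with:
  3x1 + 5x2 ≥ 14   (silicon)
  8x1 + 16x2 ≥ 44   (manganese)
  1x1 + 75x2 ≥ 136   (nickel)
  x1, x2 ≥ 0.
Both inputs are positive at the optimum. There the manganese and nickel constraints are tight.
That vertex is x1 = 1.925, x2 = 1.788.
Cost = 0.41·1.925 + 1.44·1.788 = 3.3640.

$3.36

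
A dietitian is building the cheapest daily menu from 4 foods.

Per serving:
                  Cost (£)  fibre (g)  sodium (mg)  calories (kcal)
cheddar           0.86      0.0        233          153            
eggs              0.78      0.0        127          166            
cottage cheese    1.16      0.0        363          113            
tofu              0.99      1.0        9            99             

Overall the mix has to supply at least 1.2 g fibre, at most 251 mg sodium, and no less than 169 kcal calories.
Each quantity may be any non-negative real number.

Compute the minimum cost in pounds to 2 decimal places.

Let x1 = servings of cheddar, x2 = servings of eggs, x3 = servings of cottage cheese, x4 = servings of tofu.
Minimise 0.86x1 + 0.78x2 + 1.16x3 + 0.99x4 with:
  1x4 ≥ 1.2   (fibre)
  233x1 + 127x2 + 363x3 + 9x4 ≤ 251   (sodium)
  153x1 + 166x2 + 113x3 + 99x4 ≥ 169   (calories)
  x1, x2, x3, x4 ≥ 0.
At the optimum only eggs, tofu are positive (cheddar, cottage cheese = 0). Binding constraints: fibre and calories.
That vertex is x2 = 0.3024, x4 = 1.2.
Hence cost = 0.78·0.3024 + 0.99·1.2 = £1.4239.

£1.42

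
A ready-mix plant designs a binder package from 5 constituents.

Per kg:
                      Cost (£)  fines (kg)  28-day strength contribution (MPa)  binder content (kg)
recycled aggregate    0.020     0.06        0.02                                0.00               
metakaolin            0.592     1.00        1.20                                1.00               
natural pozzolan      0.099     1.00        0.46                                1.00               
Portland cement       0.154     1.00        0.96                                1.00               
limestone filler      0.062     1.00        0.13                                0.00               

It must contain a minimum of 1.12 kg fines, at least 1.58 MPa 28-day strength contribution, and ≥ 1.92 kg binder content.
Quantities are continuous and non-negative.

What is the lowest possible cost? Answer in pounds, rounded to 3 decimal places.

£0.267

Let x1 = kg of recycled aggregate, x2 = kg of metakaolin, x3 = kg of natural pozzolan, x4 = kg of Portland cement, x5 = kg of limestone filler.
Minimise 0.02x1 + 0.592x2 + 0.099x3 + 0.154x4 + 0.062x5 with:
  0.06x1 + 1x2 + 1x3 + 1x4 + 1x5 ≥ 1.12   (fines)
  0.02x1 + 1.2x2 + 0.46x3 + 0.96x4 + 0.13x5 ≥ 1.58   (28-day strength contribution)
  1x2 + 1x3 + 1x4 ≥ 1.92   (binder content)
  x1, x2, x3, x4, x5 ≥ 0.
The cheapest feasible vertex uses only natural pozzolan, Portland cement; recycled aggregate, metakaolin, limestone filler are not used. There the 28-day strength contribution and binder content constraints are tight.
So natural pozzolan = 0.5264 kg, Portland cement = 1.394 kg.
Hence cost = 0.099·0.5264 + 0.154·1.394 = £0.26679.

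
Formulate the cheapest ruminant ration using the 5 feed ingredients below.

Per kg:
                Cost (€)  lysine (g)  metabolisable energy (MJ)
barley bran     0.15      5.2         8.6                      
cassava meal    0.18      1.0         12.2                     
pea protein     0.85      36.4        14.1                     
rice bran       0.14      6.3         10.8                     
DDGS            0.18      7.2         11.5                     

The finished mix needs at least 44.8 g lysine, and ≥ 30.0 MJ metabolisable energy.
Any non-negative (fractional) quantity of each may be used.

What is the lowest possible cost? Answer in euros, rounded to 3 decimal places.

Let x1 = kg of barley bran, x2 = kg of cassava meal, x3 = kg of pea protein, x4 = kg of rice bran, x5 = kg of DDGS.
min 0.15x1 + 0.18x2 + 0.85x3 + 0.14x4 + 0.18x5 with:
  5.2x1 + 1x2 + 36.4x3 + 6.3x4 + 7.2x5 ≥ 44.8   (lysine)
  8.6x1 + 12.2x2 + 14.1x3 + 10.8x4 + 11.5x5 ≥ 30   (metabolisable energy)
  x1, x2, x3, x4, x5 ≥ 0.
The cheapest feasible vertex uses only rice bran; barley bran, cassava meal, pea protein, DDGS are not used. Binding constraint: lysine.
Solving gives x4 = 7.111.
Cost = 0.14·7.111 = 0.99554.

€0.996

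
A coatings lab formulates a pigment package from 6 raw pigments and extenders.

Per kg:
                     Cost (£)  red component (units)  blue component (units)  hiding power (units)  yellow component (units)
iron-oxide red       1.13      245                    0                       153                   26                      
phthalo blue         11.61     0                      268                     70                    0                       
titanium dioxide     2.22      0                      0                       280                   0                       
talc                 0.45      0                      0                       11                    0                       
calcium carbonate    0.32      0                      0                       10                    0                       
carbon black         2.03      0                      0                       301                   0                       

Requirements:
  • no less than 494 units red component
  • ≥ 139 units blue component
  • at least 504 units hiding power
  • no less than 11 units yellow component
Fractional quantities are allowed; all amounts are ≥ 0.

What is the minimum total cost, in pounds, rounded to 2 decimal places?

Let x1 = kg of iron-oxide red, x2 = kg of phthalo blue, x3 = kg of titanium dioxide, x4 = kg of talc, x5 = kg of calcium carbonate, x6 = kg of carbon black.
min 1.13x1 + 11.61x2 + 2.22x3 + 0.45x4 + 0.32x5 + 2.03x6 s.t.:
  245x1 ≥ 494   (red component)
  268x2 ≥ 139   (blue component)
  153x1 + 70x2 + 280x3 + 11x4 + 10x5 + 301x6 ≥ 504   (hiding power)
  26x1 ≥ 11   (yellow component)
  x1, x2, x3, x4, x5, x6 ≥ 0.
The minimum-cost mix takes nothing from titanium dioxide, talc, calcium carbonate — only iron-oxide red, phthalo blue, carbon black. Binding constraints: red component, blue component, hiding power.
That vertex is x1 = 2.016, x2 = 0.5187, x6 = 0.5289.
Cost = 1.13·2.016 + 11.61·0.5187 + 2.03·0.5289 = 9.3739.

£9.37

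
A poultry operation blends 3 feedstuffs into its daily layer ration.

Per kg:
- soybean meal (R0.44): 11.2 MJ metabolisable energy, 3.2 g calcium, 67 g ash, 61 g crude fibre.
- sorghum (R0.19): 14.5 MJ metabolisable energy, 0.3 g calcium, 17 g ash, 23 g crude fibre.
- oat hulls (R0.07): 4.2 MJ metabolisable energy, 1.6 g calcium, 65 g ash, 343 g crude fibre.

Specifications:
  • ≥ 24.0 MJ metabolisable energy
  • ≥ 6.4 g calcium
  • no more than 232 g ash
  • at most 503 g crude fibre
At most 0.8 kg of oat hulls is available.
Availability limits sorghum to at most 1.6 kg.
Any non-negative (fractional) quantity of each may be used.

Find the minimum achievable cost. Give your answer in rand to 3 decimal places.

Treat it as an LP. Let x1 = kg of soybean meal, x2 = kg of sorghum, x3 = kg of oat hulls.
Minimize 0.44x1 + 0.19x2 + 0.07x3 s.t.:
  11.2x1 + 14.5x2 + 4.2x3 ≥ 24   (metabolisable energy)
  3.2x1 + 0.3x2 + 1.6x3 ≥ 6.4   (calcium)
  67x1 + 17x2 + 65x3 ≤ 232   (ash)
  61x1 + 23x2 + 343x3 ≤ 503   (crude fibre)
  x3 ≤ 0.8
  x2 ≤ 1.6
  x1, x2, x3 ≥ 0.
All 3 inputs are positive at the optimum. There the metabolisable energy, calcium, the oat hulls cap constraints are tight.
Solving gives x1 = 1.581, x2 = 0.2022, x3 = 0.8.
Hence cost = 0.44·1.581 + 0.19·0.2022 + 0.07·0.8 = R0.79006.

R0.790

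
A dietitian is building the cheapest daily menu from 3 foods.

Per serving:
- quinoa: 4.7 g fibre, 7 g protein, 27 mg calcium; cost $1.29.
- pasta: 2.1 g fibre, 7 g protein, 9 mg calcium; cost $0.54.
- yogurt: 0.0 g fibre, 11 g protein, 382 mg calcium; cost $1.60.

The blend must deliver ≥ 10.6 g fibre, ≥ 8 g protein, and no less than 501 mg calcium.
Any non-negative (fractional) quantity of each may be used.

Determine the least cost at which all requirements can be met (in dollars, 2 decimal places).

$4.63

Let x1 = servings of quinoa, x2 = servings of pasta, x3 = servings of yogurt.
min 1.29x1 + 0.54x2 + 1.6x3 s.t.:
  4.7x1 + 2.1x2 ≥ 10.6   (fibre)
  7x1 + 7x2 + 11x3 ≥ 8   (protein)
  27x1 + 9x2 + 382x3 ≥ 501   (calcium)
  x1, x2, x3 ≥ 0.
The minimum-cost mix takes nothing from quinoa — only pasta, yogurt. Binding constraints: fibre and calcium.
So pasta = 5.048 servings, yogurt = 1.193 servings.
Cost = 0.54·5.048 + 1.6·1.193 = 4.6347.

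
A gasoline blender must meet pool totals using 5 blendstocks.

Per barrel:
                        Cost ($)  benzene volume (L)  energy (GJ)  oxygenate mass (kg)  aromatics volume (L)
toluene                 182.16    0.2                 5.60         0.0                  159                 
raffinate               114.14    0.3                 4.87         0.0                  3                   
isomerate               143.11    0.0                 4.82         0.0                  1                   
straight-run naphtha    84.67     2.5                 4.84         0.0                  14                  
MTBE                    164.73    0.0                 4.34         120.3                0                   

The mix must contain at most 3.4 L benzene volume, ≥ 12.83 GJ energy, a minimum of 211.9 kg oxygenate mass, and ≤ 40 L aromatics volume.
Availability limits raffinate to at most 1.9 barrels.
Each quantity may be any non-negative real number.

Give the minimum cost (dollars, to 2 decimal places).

$380.87

Set it up as a linear program. Let x1 = barrels of toluene, x2 = barrels of raffinate, x3 = barrels of isomerate, x4 = barrels of straight-run naphtha, x5 = barrels of MTBE.
Minimize 182.16x1 + 114.14x2 + 143.11x3 + 84.67x4 + 164.73x5 with:
  0.2x1 + 0.3x2 + 2.5x4 ≤ 3.4   (benzene volume)
  5.6x1 + 4.87x2 + 4.82x3 + 4.84x4 + 4.34x5 ≥ 12.83   (energy)
  120.3x5 ≥ 211.9   (oxygenate mass)
  159x1 + 3x2 + 1x3 + 14x4 ≤ 40   (aromatics volume)
  x2 ≤ 1.9
  x1, x2, x3, x4, x5 ≥ 0.
The minimum-cost mix takes nothing from toluene, raffinate, isomerate — only straight-run naphtha, MTBE. Binding constraints: energy and oxygenate mass.
Solving gives x4 = 1.0714, x5 = 1.7614.
Objective = 84.67·1.0714 + 164.73·1.7614 = 380.8709.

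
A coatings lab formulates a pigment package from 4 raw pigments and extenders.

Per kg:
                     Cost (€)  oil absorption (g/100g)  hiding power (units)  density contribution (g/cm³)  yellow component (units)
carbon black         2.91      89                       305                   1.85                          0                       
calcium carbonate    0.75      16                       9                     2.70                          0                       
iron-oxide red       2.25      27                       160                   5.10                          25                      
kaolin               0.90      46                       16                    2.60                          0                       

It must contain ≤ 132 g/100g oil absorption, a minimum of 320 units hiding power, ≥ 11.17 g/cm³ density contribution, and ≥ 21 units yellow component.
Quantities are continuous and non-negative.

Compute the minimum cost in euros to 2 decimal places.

€4.75

Let x1 = kg of carbon black, x2 = kg of calcium carbonate, x3 = kg of iron-oxide red, x4 = kg of kaolin.
min 2.91x1 + 0.75x2 + 2.25x3 + 0.9x4 with:
  89x1 + 16x2 + 27x3 + 46x4 ≤ 132   (oil absorption)
  305x1 + 9x2 + 160x3 + 16x4 ≥ 320   (hiding power)
  1.85x1 + 2.7x2 + 5.1x3 + 2.6x4 ≥ 11.17   (density contribution)
  25x3 ≥ 21   (yellow component)
  x1, x2, x3, x4 ≥ 0.
The minimum-cost mix takes nothing from carbon black, kaolin — only calcium carbonate, iron-oxide red. Binding constraints: hiding power and density contribution.
Optimal quantities: calcium carbonate = 0.402 kg, iron-oxide red = 1.977 kg.
Cost = 0.75·0.402 + 2.25·1.977 = 4.7498.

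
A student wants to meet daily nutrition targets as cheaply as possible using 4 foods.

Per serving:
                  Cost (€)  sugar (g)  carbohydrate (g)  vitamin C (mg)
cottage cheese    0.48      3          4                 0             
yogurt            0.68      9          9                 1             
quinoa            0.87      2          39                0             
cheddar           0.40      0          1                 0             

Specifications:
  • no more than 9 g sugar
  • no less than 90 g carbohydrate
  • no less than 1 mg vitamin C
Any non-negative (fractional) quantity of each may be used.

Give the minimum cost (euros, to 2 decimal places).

Let x1 = servings of cottage cheese, x2 = servings of yogurt, x3 = servings of quinoa, x4 = servings of cheddar.
Minimize 0.48x1 + 0.68x2 + 0.87x3 + 0.4x4 subject to:
  3x1 + 9x2 + 2x3 ≤ 9   (sugar)
  4x1 + 9x2 + 39x3 + 1x4 ≥ 90   (carbohydrate)
  1x2 ≥ 1   (vitamin C)
  x1, x2, x3, x4 ≥ 0.
The optimal basis is {yogurt, cheddar}; cottage cheese, quinoa drop out. There the sugar, carbohydrate, vitamin C constraints are tight.
Solving gives x2 = 1, x4 = 81.
Hence cost = 0.68·1 + 0.4·81 = €33.0800.

€33.08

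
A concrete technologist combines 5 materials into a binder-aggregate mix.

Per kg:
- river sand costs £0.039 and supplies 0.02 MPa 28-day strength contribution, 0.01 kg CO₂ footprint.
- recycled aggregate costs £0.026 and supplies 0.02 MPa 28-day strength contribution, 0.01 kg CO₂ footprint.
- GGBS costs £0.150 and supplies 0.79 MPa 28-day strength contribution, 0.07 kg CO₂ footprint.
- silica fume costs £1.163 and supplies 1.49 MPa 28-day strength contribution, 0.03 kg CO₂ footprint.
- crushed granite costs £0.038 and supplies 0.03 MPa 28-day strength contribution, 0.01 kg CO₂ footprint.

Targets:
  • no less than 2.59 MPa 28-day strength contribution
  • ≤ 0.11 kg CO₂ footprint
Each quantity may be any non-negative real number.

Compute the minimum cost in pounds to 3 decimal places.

Let x1 = kg of river sand, x2 = kg of recycled aggregate, x3 = kg of GGBS, x4 = kg of silica fume, x5 = kg of crushed granite.
Minimize 0.039x1 + 0.026x2 + 0.15x3 + 1.163x4 + 0.038x5 subject to:
  0.02x1 + 0.02x2 + 0.79x3 + 1.49x4 + 0.03x5 ≥ 2.59   (28-day strength contribution)
  0.01x1 + 0.01x2 + 0.07x3 + 0.03x4 + 0.01x5 ≤ 0.11   (CO₂ footprint)
  x1, x2, x3, x4, x5 ≥ 0.
At the optimum only GGBS, silica fume are positive (river sand, recycled aggregate, crushed granite = 0). There the 28-day strength contribution and CO₂ footprint constraints are tight.
Solving gives x3 = 1.0695, x4 = 1.1712.
Cost = 0.15·1.0695 + 1.163·1.1712 = 1.52253.

£1.523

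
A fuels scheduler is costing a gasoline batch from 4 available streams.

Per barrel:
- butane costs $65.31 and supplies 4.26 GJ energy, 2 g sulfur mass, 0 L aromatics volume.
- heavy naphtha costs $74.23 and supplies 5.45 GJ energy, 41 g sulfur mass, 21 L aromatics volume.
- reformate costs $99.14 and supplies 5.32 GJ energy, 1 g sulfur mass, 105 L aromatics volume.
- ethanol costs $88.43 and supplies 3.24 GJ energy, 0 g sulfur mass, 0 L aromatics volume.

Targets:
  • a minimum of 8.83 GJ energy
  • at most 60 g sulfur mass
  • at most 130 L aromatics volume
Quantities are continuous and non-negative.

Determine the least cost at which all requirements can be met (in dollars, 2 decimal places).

$121.83

Treat it as an LP. Let x1 = barrels of butane, x2 = barrels of heavy naphtha, x3 = barrels of reformate, x4 = barrels of ethanol.
min 65.31x1 + 74.23x2 + 99.14x3 + 88.43x4 s.t.:
  4.26x1 + 5.45x2 + 5.32x3 + 3.24x4 ≥ 8.83   (energy)
  2x1 + 41x2 + 1x3 ≤ 60   (sulfur mass)
  21x2 + 105x3 ≤ 130   (aromatics volume)
  x1, x2, x3, x4 ≥ 0.
The minimum-cost mix takes nothing from reformate, ethanol — only butane, heavy naphtha. Binding constraints: energy and sulfur mass.
Optimal quantities: butane = 0.2139 barrels, heavy naphtha = 1.453 barrels.
Cost = 65.31·0.2139 + 74.23·1.453 = 121.8260.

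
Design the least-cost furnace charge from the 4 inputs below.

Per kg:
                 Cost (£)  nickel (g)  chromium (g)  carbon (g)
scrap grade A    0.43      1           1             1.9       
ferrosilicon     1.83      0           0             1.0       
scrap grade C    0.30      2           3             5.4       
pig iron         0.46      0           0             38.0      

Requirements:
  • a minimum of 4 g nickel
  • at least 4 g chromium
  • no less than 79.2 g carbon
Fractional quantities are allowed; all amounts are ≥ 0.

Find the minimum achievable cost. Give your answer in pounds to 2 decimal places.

£1.43

Let x1 = kg of scrap grade A, x2 = kg of ferrosilicon, x3 = kg of scrap grade C, x4 = kg of pig iron.
Minimize 0.43x1 + 1.83x2 + 0.3x3 + 0.46x4 with:
  1x1 + 2x3 ≥ 4   (nickel)
  1x1 + 3x3 ≥ 4   (chromium)
  1.9x1 + 1x2 + 5.4x3 + 38x4 ≥ 79.2   (carbon)
  x1, x2, x3, x4 ≥ 0.
The optimal basis is {scrap grade C, pig iron}; scrap grade A, ferrosilicon drop out. There the nickel and carbon constraints are tight.
Optimal quantities: scrap grade C = 2 kg, pig iron = 1.8 kg.
Total cost: 0.3·2 + 0.46·1.8 = 1.4280.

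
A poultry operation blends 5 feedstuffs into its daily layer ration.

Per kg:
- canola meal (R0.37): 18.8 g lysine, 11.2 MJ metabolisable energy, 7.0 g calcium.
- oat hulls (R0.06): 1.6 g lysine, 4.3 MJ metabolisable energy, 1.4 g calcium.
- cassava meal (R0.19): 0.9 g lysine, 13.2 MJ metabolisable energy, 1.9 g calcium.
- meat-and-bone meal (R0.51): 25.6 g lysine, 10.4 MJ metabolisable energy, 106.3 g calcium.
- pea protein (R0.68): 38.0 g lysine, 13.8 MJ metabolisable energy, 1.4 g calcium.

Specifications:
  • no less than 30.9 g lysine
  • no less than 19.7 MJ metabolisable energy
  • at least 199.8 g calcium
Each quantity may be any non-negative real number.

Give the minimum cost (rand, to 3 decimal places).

R0.961

Let x1 = kg of canola meal, x2 = kg of oat hulls, x3 = kg of cassava meal, x4 = kg of meat-and-bone meal, x5 = kg of pea protein.
min 0.37x1 + 0.06x2 + 0.19x3 + 0.51x4 + 0.68x5 with:
  18.8x1 + 1.6x2 + 0.9x3 + 25.6x4 + 38x5 ≥ 30.9   (lysine)
  11.2x1 + 4.3x2 + 13.2x3 + 10.4x4 + 13.8x5 ≥ 19.7   (metabolisable energy)
  7x1 + 1.4x2 + 1.9x3 + 106.3x4 + 1.4x5 ≥ 199.8   (calcium)
  x1, x2, x3, x4, x5 ≥ 0.
At the optimum only oat hulls, meat-and-bone meal are positive (canola meal, cassava meal, pea protein = 0). There the metabolisable energy and calcium constraints are tight.
Optimal quantities: oat hulls = 0.036585 kg, meat-and-bone meal = 1.8791 kg.
Objective = 0.06·0.036585 + 0.51·1.8791 = 0.96054.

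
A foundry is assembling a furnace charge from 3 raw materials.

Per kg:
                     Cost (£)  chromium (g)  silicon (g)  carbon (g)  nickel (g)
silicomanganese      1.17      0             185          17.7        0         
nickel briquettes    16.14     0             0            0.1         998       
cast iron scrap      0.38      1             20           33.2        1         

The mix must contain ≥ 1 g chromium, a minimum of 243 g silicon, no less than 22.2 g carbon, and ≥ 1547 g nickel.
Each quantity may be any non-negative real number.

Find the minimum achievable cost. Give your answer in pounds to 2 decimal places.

£26.79

Set it up as a linear program. Let x1 = kg of silicomanganese, x2 = kg of nickel briquettes, x3 = kg of cast iron scrap.
Minimize 1.17x1 + 16.14x2 + 0.38x3 with:
  1x3 ≥ 1   (chromium)
  185x1 + 20x3 ≥ 243   (silicon)
  17.7x1 + 0.1x2 + 33.2x3 ≥ 22.2   (carbon)
  998x2 + 1x3 ≥ 1547   (nickel)
  x1, x2, x3 ≥ 0.
The optimal mix uses every input. The chromium, silicon, nickel requirements are met with equality.
That vertex is x1 = 1.205, x2 = 1.549, x3 = 1.
Hence cost = 1.17·1.205 + 16.14·1.549 + 0.38·1 = £26.7907.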